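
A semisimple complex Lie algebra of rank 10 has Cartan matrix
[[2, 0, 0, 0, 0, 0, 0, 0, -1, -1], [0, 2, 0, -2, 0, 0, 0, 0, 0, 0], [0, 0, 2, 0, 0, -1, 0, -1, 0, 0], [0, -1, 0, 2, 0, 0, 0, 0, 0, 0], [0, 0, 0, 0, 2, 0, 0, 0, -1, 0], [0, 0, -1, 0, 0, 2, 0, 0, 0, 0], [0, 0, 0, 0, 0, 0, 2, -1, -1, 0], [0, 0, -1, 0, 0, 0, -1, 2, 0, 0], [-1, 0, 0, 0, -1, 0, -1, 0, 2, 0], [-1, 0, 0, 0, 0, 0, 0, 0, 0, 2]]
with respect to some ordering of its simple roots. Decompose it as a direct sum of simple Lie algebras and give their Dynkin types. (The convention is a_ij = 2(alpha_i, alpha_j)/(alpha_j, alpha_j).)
B_2 ⊕ E_8

The diagram associated to this matrix has two connected components: the simple roots {alpha_2, alpha_4} form a chain of 2 nodes with a double edge at one end; the terminal node there is the unique short simple root (B_2), and {alpha_1, alpha_3, alpha_5, alpha_6, alpha_7, alpha_8, alpha_9, alpha_10} form a chain of 7 nodes with one extra node attached to the third node from one end (E_8). A semisimple Lie algebra decomposes uniquely as the direct sum of simple ideals, one per connected component of its Dynkin diagram, so g ≅ B_2 ⊕ E_8 (dimension 10 + 248 = 258).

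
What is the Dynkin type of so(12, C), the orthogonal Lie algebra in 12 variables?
This is so(12) with 12 even, which has dimension 12(12-1)/2 = 66 and rank 12/2 = 6. In the classification of classical Lie algebras, the orthogonal algebra so(2n) in an even number of variables has type D_n; here n = 6, so the Dynkin diagram is a chain of 4 nodes with a fork of two nodes at one end (D_6). Hence the type is D_6.

D_6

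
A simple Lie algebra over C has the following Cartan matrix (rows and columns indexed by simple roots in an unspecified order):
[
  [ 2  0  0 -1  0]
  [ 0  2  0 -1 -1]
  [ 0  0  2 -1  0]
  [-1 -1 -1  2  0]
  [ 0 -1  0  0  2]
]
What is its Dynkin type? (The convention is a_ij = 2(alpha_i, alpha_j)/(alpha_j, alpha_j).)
D_5 (so(10))

The matrix has rank 5 with 2's on the diagonal. Reading the off-diagonal entries as Dynkin edges (a single edge where a_ij = a_ji = -1; a double or triple edge where a_ij * a_ji = 2 or 3), the diagram is a chain of 3 nodes with a fork of two nodes at one end (D_5). One simple-root ordering that puts it in standard form is (alpha_5, alpha_2, alpha_4, alpha_1, alpha_3). So the algebra is type D_5, i.e. so(10).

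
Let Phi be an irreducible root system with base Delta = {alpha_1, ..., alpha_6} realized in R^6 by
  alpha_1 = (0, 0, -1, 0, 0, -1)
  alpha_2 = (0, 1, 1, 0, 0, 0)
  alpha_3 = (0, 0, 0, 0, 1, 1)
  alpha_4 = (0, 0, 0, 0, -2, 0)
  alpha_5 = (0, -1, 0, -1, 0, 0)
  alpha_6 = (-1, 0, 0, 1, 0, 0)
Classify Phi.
type C_6

Compute the Cartan integers a_ij = 2(alpha_i, alpha_j)/(alpha_j, alpha_j); the resulting 6x6 Cartan matrix is
[[2, -1, -1, 0, 0, 0], [-1, 2, 0, 0, -1, 0], [-1, 0, 2, -1, 0, 0], [0, 0, -2, 2, 0, 0], [0, -1, 0, 0, 2, -1], [0, 0, 0, 0, -1, 2]].
The roots have two lengths (squared-length ratio 2:1); the short ones are alpha_{1,2,3,5,6}. The associated Dynkin diagram is a chain of 6 nodes with a double edge at one end; the terminal node there is the unique long simple root (C_6), so the type is C_6 (the algebra sp(12)).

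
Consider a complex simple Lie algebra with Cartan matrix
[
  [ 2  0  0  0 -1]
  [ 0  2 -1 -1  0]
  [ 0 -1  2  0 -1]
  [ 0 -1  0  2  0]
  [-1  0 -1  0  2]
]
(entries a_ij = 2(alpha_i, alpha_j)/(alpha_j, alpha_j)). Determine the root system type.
The matrix has rank 5 with 2's on the diagonal. Reading the off-diagonal entries as Dynkin edges (a single edge where a_ij = a_ji = -1; a double or triple edge where a_ij * a_ji = 2 or 3), the diagram is a chain of 5 nodes with single edges (A_5). One simple-root ordering that puts it in standard form is (alpha_1, alpha_5, alpha_3, alpha_2, alpha_4). So the algebra is type A_5, i.e. sl(6).

type A_5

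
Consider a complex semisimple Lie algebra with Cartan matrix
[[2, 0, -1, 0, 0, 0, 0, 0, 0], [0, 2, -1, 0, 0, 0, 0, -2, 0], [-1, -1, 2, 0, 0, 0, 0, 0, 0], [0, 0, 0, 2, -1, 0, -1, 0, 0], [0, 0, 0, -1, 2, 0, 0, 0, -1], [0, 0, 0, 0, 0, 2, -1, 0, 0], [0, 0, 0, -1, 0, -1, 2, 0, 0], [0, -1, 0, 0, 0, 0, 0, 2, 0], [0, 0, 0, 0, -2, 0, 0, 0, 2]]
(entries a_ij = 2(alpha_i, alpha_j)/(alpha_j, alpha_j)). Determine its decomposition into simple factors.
The diagram associated to this matrix has two connected components: the simple roots {alpha_1, alpha_2, alpha_3, alpha_8} form a chain of 4 nodes with a double edge at one end; the terminal node there is the unique short simple root (B_4), and {alpha_4, alpha_5, alpha_6, alpha_7, alpha_9} form a chain of 5 nodes with a double edge at one end; the terminal node there is the unique long simple root (C_5). A semisimple Lie algebra decomposes uniquely as the direct sum of simple ideals, one per connected component of its Dynkin diagram, so g ≅ B_4 ⊕ C_5 (dimension 36 + 55 = 91).

B_4 + C_5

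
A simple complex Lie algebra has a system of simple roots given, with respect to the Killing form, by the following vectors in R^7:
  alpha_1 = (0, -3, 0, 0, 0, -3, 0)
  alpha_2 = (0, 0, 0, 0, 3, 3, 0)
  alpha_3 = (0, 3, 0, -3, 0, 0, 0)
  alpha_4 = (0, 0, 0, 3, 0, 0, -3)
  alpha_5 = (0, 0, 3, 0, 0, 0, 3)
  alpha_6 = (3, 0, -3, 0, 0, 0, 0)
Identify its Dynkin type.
type A_6

Compute the Cartan integers a_ij = 2(alpha_i, alpha_j)/(alpha_j, alpha_j); the resulting 6x6 Cartan matrix is
[[2, -1, -1, 0, 0, 0], [-1, 2, 0, 0, 0, 0], [-1, 0, 2, -1, 0, 0], [0, 0, -1, 2, -1, 0], [0, 0, 0, -1, 2, -1], [0, 0, 0, 0, -1, 2]].
All simple roots have the same length, so the diagram is simply laced. The associated Dynkin diagram is a chain of 6 nodes with single edges (A_6), so the type is A_6 (the algebra sl(7)).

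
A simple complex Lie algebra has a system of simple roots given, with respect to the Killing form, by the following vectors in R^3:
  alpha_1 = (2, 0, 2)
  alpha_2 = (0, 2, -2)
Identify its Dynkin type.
A2

Compute the Cartan integers a_ij = 2(alpha_i, alpha_j)/(alpha_j, alpha_j); the resulting 2x2 Cartan matrix is
[[2, -1], [-1, 2]].
All simple roots have the same length, so the diagram is simply laced. The associated Dynkin diagram is a chain of 2 nodes with single edges (A_2), so the type is A_2 (the algebra sl(3)).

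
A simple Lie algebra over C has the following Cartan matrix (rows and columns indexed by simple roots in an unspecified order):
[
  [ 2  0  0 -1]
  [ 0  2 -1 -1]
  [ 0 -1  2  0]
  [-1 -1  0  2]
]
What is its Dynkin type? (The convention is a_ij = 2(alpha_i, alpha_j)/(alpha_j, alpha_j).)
A4

The matrix has rank 4 with 2's on the diagonal. Reading the off-diagonal entries as Dynkin edges (a single edge where a_ij = a_ji = -1; a double or triple edge where a_ij * a_ji = 2 or 3), the diagram is a chain of 4 nodes with single edges (A_4). One simple-root ordering that puts it in standard form is (alpha_1, alpha_4, alpha_2, alpha_3). So the algebra is type A_4, i.e. sl(5).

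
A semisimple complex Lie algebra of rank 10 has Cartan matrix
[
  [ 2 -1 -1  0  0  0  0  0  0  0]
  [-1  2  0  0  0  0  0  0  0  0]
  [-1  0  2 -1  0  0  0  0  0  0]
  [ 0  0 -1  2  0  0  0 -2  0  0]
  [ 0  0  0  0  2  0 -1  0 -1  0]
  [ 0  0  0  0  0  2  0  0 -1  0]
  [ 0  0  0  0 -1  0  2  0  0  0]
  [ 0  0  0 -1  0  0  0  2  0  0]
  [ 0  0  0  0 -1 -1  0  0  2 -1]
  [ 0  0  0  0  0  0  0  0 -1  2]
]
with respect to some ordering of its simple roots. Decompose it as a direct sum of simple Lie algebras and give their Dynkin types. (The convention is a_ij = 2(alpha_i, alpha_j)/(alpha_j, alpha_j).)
The diagram associated to this matrix has two connected components: the simple roots {alpha_1, alpha_2, alpha_3, alpha_4, alpha_8} form a chain of 5 nodes with a double edge at one end; the terminal node there is the unique short simple root (B_5), and {alpha_5, alpha_6, alpha_7, alpha_9, alpha_10} form a chain of 3 nodes with a fork of two nodes at one end (D_5). A semisimple Lie algebra decomposes uniquely as the direct sum of simple ideals, one per connected component of its Dynkin diagram, so g ≅ B_5 ⊕ D_5 (dimension 55 + 45 = 100).

type B_5 + type D_5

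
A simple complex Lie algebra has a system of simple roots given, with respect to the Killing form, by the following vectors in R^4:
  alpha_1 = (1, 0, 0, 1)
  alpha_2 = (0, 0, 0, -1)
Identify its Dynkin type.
Compute the Cartan integers a_ij = 2(alpha_i, alpha_j)/(alpha_j, alpha_j); the resulting 2x2 Cartan matrix is
[[2, -2], [-1, 2]].
The roots have two lengths (squared-length ratio 2:1); the short ones are alpha_{2}. The associated Dynkin diagram is a chain of 2 nodes with a double edge at one end; the terminal node there is the unique short simple root (B_2), so the type is B_2 (the algebra so(5)).

B2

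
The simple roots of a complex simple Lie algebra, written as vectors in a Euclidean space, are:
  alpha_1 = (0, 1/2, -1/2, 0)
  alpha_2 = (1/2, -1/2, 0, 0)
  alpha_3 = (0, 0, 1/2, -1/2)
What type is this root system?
A_3 (sl(4))

Compute the Cartan integers a_ij = 2(alpha_i, alpha_j)/(alpha_j, alpha_j); the resulting 3x3 Cartan matrix is
[[2, -1, -1], [-1, 2, 0], [-1, 0, 2]].
All simple roots have the same length, so the diagram is simply laced. The associated Dynkin diagram is a chain of 3 nodes with single edges (A_3), so the type is A_3 (the algebra sl(4)).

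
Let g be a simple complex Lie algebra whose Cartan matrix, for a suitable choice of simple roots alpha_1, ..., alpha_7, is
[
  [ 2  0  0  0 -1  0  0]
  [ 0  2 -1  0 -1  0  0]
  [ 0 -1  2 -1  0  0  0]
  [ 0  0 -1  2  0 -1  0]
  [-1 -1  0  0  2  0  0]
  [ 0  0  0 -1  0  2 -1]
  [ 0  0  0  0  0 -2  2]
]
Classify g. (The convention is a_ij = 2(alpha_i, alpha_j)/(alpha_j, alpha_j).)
The matrix has rank 7 with 2's on the diagonal. Reading the off-diagonal entries as Dynkin edges (a single edge where a_ij = a_ji = -1; a double or triple edge where a_ij * a_ji = 2 or 3), the diagram is a chain of 7 nodes with a double edge at one end; the terminal node there is the unique long simple root (C_7). One simple-root ordering that puts it in standard form is (alpha_1, alpha_5, alpha_2, alpha_3, alpha_4, alpha_6, alpha_7). So the algebra is type C_7, i.e. sp(14).

C_7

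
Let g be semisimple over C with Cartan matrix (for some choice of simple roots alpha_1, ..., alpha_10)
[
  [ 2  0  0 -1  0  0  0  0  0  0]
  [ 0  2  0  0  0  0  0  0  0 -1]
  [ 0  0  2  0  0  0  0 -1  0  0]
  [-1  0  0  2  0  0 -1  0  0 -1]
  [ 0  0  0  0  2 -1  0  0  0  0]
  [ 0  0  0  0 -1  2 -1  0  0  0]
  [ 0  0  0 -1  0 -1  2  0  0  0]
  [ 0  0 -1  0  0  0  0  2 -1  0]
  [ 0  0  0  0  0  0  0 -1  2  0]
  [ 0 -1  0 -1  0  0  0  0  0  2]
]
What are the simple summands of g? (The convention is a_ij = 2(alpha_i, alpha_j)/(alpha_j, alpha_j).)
A_3 + E_7

The diagram associated to this matrix has two connected components: the simple roots {alpha_3, alpha_8, alpha_9} form a chain of 3 nodes with single edges (A_3), and {alpha_1, alpha_2, alpha_4, alpha_5, alpha_6, alpha_7, alpha_10} form a chain of 6 nodes with one extra node attached to the third node from one end (E_7). A semisimple Lie algebra decomposes uniquely as the direct sum of simple ideals, one per connected component of its Dynkin diagram, so g ≅ A_3 ⊕ E_7 (dimension 15 + 133 = 148).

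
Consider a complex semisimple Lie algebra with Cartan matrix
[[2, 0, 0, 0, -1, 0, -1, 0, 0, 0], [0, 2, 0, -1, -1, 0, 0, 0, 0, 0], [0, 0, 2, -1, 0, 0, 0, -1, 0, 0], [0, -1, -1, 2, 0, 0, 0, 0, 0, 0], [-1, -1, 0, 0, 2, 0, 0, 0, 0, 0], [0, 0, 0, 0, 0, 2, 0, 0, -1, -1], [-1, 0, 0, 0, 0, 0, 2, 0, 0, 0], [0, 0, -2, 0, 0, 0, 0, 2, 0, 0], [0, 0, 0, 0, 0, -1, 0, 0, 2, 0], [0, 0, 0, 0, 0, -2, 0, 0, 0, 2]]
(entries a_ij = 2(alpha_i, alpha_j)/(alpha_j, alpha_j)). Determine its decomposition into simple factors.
C_3 (sp(6)) ⊕ C_7 (sp(14))

The diagram associated to this matrix has two connected components: the simple roots {alpha_6, alpha_9, alpha_10} form a chain of 3 nodes with a double edge at one end; the terminal node there is the unique long simple root (C_3), and {alpha_1, alpha_2, alpha_3, alpha_4, alpha_5, alpha_7, alpha_8} form a chain of 7 nodes with a double edge at one end; the terminal node there is the unique long simple root (C_7). A semisimple Lie algebra decomposes uniquely as the direct sum of simple ideals, one per connected component of its Dynkin diagram, so g ≅ C_3 ⊕ C_7 (dimension 21 + 105 = 126).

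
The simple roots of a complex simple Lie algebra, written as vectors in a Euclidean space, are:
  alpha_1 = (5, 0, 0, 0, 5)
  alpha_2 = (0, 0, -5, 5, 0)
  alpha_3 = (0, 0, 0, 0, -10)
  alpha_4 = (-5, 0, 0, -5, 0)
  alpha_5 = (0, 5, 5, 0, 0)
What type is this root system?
Compute the Cartan integers a_ij = 2(alpha_i, alpha_j)/(alpha_j, alpha_j); the resulting 5x5 Cartan matrix is
[[2, 0, -1, -1, 0], [0, 2, 0, -1, -1], [-2, 0, 2, 0, 0], [-1, -1, 0, 2, 0], [0, -1, 0, 0, 2]].
The roots have two lengths (squared-length ratio 2:1); the short ones are alpha_{1,2,4,5}. The associated Dynkin diagram is a chain of 5 nodes with a double edge at one end; the terminal node there is the unique long simple root (C_5), so the type is C_5 (the algebra sp(10)).

C_5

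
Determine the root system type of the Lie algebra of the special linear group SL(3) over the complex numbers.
A_2 (sl(3))

This is sl(3), which has dimension 3^2 - 1 = 8 and rank 3 - 1 = 2 (a Cartan subalgebra is the diagonal traceless matrices). In the classification of classical Lie algebras, the special linear algebra sl(n+1) has type A_n; here n = 2, so the Dynkin diagram is a chain of 2 nodes with single edges (A_2). Hence the type is A_2.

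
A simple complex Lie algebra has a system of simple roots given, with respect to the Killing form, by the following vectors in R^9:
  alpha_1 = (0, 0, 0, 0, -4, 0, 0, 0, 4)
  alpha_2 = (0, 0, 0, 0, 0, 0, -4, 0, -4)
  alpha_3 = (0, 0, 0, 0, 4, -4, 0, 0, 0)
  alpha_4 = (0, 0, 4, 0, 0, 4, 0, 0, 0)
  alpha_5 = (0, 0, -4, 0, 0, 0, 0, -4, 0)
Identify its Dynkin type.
Compute the Cartan integers a_ij = 2(alpha_i, alpha_j)/(alpha_j, alpha_j); the resulting 5x5 Cartan matrix is
[[2, -1, -1, 0, 0], [-1, 2, 0, 0, 0], [-1, 0, 2, -1, 0], [0, 0, -1, 2, -1], [0, 0, 0, -1, 2]].
All simple roots have the same length, so the diagram is simply laced. The associated Dynkin diagram is a chain of 5 nodes with single edges (A_5), so the type is A_5 (the algebra sl(6)).

A5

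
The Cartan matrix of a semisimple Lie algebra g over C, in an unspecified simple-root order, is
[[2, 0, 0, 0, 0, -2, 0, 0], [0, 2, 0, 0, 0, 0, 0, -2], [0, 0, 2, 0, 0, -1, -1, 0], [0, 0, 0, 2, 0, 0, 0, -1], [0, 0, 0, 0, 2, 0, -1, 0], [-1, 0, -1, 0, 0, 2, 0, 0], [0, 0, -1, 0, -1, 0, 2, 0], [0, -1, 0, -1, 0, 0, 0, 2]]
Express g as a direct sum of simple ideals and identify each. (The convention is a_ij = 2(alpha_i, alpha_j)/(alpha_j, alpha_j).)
The diagram associated to this matrix has two connected components: the simple roots {alpha_2, alpha_4, alpha_8} form a chain of 3 nodes with a double edge at one end; the terminal node there is the unique long simple root (C_3), and {alpha_1, alpha_3, alpha_5, alpha_6, alpha_7} form a chain of 5 nodes with a double edge at one end; the terminal node there is the unique long simple root (C_5). A semisimple Lie algebra decomposes uniquely as the direct sum of simple ideals, one per connected component of its Dynkin diagram, so g ≅ C_3 ⊕ C_5 (dimension 21 + 55 = 76).

C_3 ⊕ C_5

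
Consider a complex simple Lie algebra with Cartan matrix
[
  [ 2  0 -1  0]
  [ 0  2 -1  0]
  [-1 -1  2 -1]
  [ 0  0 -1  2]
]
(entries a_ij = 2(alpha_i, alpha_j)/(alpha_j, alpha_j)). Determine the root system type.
type D_4

The matrix has rank 4 with 2's on the diagonal. Reading the off-diagonal entries as Dynkin edges (a single edge where a_ij = a_ji = -1; a double or triple edge where a_ij * a_ji = 2 or 3), the diagram is a chain of 2 nodes with a fork of two nodes at one end (D_4). One simple-root ordering that puts it in standard form is (alpha_2, alpha_3, alpha_4, alpha_1). So the algebra is type D_4, i.e. so(8).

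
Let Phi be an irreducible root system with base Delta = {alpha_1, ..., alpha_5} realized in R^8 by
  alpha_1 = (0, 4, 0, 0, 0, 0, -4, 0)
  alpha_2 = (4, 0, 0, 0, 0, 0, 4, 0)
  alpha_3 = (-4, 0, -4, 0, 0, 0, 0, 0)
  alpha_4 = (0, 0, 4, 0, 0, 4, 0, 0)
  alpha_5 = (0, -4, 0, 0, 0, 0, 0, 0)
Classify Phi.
B5

Compute the Cartan integers a_ij = 2(alpha_i, alpha_j)/(alpha_j, alpha_j); the resulting 5x5 Cartan matrix is
[[2, -1, 0, 0, -2], [-1, 2, -1, 0, 0], [0, -1, 2, -1, 0], [0, 0, -1, 2, 0], [-1, 0, 0, 0, 2]].
The roots have two lengths (squared-length ratio 2:1); the short ones are alpha_{5}. The associated Dynkin diagram is a chain of 5 nodes with a double edge at one end; the terminal node there is the unique short simple root (B_5), so the type is B_5 (the algebra so(11)).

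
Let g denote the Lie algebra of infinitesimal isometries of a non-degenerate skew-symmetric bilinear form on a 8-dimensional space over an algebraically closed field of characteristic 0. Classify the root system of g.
C_4

This is sp(8), which has dimension 8(8+1)/2 = 36 and rank 8/2 = 4. In the classification of classical Lie algebras, the symplectic algebra sp(2n) has type C_n; here n = 4, so the Dynkin diagram is a chain of 4 nodes with a double edge at one end; the terminal node there is the unique long simple root (C_4). Hence the type is C_4.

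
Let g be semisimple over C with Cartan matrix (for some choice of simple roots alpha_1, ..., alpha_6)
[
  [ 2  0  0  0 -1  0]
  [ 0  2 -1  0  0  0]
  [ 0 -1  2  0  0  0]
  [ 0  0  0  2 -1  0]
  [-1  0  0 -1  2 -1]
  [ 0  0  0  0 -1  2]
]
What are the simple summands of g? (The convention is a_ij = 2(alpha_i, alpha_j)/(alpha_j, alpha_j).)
The diagram associated to this matrix has two connected components: the simple roots {alpha_2, alpha_3} form a chain of 2 nodes with single edges (A_2), and {alpha_1, alpha_4, alpha_5, alpha_6} form a chain of 2 nodes with a fork of two nodes at one end (D_4). A semisimple Lie algebra decomposes uniquely as the direct sum of simple ideals, one per connected component of its Dynkin diagram, so g ≅ A_2 ⊕ D_4 (dimension 8 + 28 = 36).

A2 ⊕ D4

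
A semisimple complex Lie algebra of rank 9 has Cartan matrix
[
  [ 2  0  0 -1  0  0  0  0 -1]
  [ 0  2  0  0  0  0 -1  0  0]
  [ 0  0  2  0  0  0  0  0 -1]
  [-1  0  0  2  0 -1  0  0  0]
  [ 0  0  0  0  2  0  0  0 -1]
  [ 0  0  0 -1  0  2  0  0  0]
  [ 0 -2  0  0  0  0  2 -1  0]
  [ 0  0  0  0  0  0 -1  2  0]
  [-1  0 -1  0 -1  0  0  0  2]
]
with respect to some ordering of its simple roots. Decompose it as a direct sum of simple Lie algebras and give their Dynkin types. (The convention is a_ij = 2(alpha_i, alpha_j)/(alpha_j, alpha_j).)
B_3 + D_6

The diagram associated to this matrix has two connected components: the simple roots {alpha_2, alpha_7, alpha_8} form a chain of 3 nodes with a double edge at one end; the terminal node there is the unique short simple root (B_3), and {alpha_1, alpha_3, alpha_4, alpha_5, alpha_6, alpha_9} form a chain of 4 nodes with a fork of two nodes at one end (D_6). A semisimple Lie algebra decomposes uniquely as the direct sum of simple ideals, one per connected component of its Dynkin diagram, so g ≅ B_3 ⊕ D_6 (dimension 21 + 66 = 87).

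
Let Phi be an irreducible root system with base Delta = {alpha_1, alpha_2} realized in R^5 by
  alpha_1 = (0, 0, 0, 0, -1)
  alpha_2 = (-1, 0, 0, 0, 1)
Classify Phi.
B_2 (so(5))

Compute the Cartan integers a_ij = 2(alpha_i, alpha_j)/(alpha_j, alpha_j); the resulting 2x2 Cartan matrix is
[[2, -1], [-2, 2]].
The roots have two lengths (squared-length ratio 2:1); the short ones are alpha_{1}. The associated Dynkin diagram is a chain of 2 nodes with a double edge at one end; the terminal node there is the unique short simple root (B_2), so the type is B_2 (the algebra so(5)).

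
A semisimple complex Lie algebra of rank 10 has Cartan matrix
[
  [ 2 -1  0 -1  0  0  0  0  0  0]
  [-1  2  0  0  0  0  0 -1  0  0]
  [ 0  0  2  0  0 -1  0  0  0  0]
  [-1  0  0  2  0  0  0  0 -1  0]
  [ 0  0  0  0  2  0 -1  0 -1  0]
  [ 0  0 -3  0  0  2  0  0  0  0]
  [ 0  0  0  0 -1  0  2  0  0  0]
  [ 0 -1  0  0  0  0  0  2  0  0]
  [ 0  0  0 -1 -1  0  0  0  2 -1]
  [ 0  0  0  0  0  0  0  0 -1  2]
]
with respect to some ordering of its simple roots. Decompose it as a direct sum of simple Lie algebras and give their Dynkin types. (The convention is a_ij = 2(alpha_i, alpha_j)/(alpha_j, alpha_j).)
The diagram associated to this matrix has two connected components: the simple roots {alpha_1, alpha_2, alpha_4, alpha_5, alpha_7, alpha_8, alpha_9, alpha_10} form a chain of 7 nodes with one extra node attached to the third node from one end (E_8), and {alpha_3, alpha_6} form two nodes joined by a triple edge (G_2). A semisimple Lie algebra decomposes uniquely as the direct sum of simple ideals, one per connected component of its Dynkin diagram, so g ≅ E_8 ⊕ G_2 (dimension 248 + 14 = 262).

E_8 ⊕ G_2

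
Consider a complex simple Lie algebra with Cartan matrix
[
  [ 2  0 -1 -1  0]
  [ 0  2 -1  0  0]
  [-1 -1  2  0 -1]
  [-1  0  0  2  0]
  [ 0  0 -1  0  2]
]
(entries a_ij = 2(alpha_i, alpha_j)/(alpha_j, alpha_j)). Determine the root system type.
D5

The matrix has rank 5 with 2's on the diagonal. Reading the off-diagonal entries as Dynkin edges (a single edge where a_ij = a_ji = -1; a double or triple edge where a_ij * a_ji = 2 or 3), the diagram is a chain of 3 nodes with a fork of two nodes at one end (D_5). One simple-root ordering that puts it in standard form is (alpha_4, alpha_1, alpha_3, alpha_2, alpha_5). So the algebra is type D_5, i.e. so(10).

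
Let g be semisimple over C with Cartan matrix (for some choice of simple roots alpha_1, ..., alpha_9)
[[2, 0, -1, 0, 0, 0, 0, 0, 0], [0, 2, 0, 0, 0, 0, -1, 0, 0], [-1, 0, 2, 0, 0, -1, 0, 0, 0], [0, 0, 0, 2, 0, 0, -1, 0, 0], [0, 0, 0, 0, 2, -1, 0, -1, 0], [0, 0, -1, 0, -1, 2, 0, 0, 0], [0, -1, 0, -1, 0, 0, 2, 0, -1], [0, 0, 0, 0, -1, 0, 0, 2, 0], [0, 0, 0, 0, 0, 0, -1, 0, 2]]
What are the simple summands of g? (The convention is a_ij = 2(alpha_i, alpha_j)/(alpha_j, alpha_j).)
type A_5 + type D_4

The diagram associated to this matrix has two connected components: the simple roots {alpha_1, alpha_3, alpha_5, alpha_6, alpha_8} form a chain of 5 nodes with single edges (A_5), and {alpha_2, alpha_4, alpha_7, alpha_9} form a chain of 2 nodes with a fork of two nodes at one end (D_4). A semisimple Lie algebra decomposes uniquely as the direct sum of simple ideals, one per connected component of its Dynkin diagram, so g ≅ A_5 ⊕ D_4 (dimension 35 + 28 = 63).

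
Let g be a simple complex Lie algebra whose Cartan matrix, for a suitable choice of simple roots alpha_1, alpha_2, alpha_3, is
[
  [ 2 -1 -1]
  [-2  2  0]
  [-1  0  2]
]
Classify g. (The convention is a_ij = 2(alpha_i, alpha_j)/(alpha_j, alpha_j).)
C_3

The matrix has rank 3 with 2's on the diagonal. Reading the off-diagonal entries as Dynkin edges (a single edge where a_ij = a_ji = -1; a double or triple edge where a_ij * a_ji = 2 or 3), the diagram is a chain of 3 nodes with a double edge at one end; the terminal node there is the unique long simple root (C_3). One simple-root ordering that puts it in standard form is (alpha_3, alpha_1, alpha_2). So the algebra is type C_3, i.e. sp(6).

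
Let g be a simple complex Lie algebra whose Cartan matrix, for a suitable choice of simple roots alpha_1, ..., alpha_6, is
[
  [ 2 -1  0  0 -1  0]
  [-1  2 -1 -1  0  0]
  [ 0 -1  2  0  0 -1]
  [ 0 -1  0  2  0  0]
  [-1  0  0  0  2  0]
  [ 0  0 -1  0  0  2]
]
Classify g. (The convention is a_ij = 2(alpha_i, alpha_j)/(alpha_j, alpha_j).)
The matrix has rank 6 with 2's on the diagonal. Reading the off-diagonal entries as Dynkin edges (a single edge where a_ij = a_ji = -1; a double or triple edge where a_ij * a_ji = 2 or 3), the diagram is a chain of 5 nodes with one extra node attached to the third node from one end (E_6). One simple-root ordering that puts it in standard form is (alpha_6, alpha_4, alpha_3, alpha_2, alpha_1, alpha_5). So the algebra is type E_6.

E6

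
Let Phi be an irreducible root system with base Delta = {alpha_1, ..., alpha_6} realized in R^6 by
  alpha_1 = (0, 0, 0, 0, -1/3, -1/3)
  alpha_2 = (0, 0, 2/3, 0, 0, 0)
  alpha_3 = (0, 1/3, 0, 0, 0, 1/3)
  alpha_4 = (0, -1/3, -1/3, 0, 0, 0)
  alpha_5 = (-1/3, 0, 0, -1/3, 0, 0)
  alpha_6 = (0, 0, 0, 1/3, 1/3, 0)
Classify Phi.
Compute the Cartan integers a_ij = 2(alpha_i, alpha_j)/(alpha_j, alpha_j); the resulting 6x6 Cartan matrix is
[[2, 0, -1, 0, 0, -1], [0, 2, 0, -2, 0, 0], [-1, 0, 2, -1, 0, 0], [0, -1, -1, 2, 0, 0], [0, 0, 0, 0, 2, -1], [-1, 0, 0, 0, -1, 2]].
The roots have two lengths (squared-length ratio 2:1); the short ones are alpha_{1,3,4,5,6}. The associated Dynkin diagram is a chain of 6 nodes with a double edge at one end; the terminal node there is the unique long simple root (C_6), so the type is C_6 (the algebra sp(12)).

C_6 (sp(12))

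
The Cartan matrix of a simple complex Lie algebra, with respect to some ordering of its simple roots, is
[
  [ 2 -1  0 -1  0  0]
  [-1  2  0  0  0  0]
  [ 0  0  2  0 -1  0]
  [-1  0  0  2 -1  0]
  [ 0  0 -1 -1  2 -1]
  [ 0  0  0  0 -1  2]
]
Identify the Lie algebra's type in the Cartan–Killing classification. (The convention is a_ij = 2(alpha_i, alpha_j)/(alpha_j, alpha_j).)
D6

The matrix has rank 6 with 2's on the diagonal. Reading the off-diagonal entries as Dynkin edges (a single edge where a_ij = a_ji = -1; a double or triple edge where a_ij * a_ji = 2 or 3), the diagram is a chain of 4 nodes with a fork of two nodes at one end (D_6). One simple-root ordering that puts it in standard form is (alpha_2, alpha_1, alpha_4, alpha_5, alpha_3, alpha_6). So the algebra is type D_6, i.e. so(12).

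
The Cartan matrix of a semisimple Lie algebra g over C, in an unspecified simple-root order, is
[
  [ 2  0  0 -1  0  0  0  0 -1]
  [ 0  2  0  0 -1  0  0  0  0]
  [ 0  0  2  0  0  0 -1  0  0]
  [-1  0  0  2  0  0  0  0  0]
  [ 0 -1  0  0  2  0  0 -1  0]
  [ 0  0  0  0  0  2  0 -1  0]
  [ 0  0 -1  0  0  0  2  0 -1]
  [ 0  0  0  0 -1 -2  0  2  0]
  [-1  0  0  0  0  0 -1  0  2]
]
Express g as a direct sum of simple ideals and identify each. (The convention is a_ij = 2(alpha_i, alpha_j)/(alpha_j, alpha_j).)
The diagram associated to this matrix has two connected components: the simple roots {alpha_1, alpha_3, alpha_4, alpha_7, alpha_9} form a chain of 5 nodes with single edges (A_5), and {alpha_2, alpha_5, alpha_6, alpha_8} form a chain of 4 nodes with a double edge at one end; the terminal node there is the unique short simple root (B_4). A semisimple Lie algebra decomposes uniquely as the direct sum of simple ideals, one per connected component of its Dynkin diagram, so g ≅ A_5 ⊕ B_4 (dimension 35 + 36 = 71).

type A_5 ⊕ type B_4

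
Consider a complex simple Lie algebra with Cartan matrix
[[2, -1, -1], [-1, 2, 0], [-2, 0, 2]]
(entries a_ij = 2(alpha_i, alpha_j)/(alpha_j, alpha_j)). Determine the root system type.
C_3

The matrix has rank 3 with 2's on the diagonal. Reading the off-diagonal entries as Dynkin edges (a single edge where a_ij = a_ji = -1; a double or triple edge where a_ij * a_ji = 2 or 3), the diagram is a chain of 3 nodes with a double edge at one end; the terminal node there is the unique long simple root (C_3). One simple-root ordering that puts it in standard form is (alpha_2, alpha_1, alpha_3). So the algebra is type C_3, i.e. sp(6).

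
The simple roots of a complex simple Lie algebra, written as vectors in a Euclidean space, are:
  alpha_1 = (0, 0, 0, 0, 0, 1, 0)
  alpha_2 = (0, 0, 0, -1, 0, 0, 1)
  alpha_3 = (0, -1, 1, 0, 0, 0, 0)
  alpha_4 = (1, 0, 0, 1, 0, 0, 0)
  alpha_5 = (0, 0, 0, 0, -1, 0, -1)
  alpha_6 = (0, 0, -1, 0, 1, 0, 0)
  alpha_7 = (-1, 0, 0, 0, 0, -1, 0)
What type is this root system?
Compute the Cartan integers a_ij = 2(alpha_i, alpha_j)/(alpha_j, alpha_j); the resulting 7x7 Cartan matrix is
[[2, 0, 0, 0, 0, 0, -1], [0, 2, 0, -1, -1, 0, 0], [0, 0, 2, 0, 0, -1, 0], [0, -1, 0, 2, 0, 0, -1], [0, -1, 0, 0, 2, -1, 0], [0, 0, -1, 0, -1, 2, 0], [-2, 0, 0, -1, 0, 0, 2]].
The roots have two lengths (squared-length ratio 2:1); the short ones are alpha_{1}. The associated Dynkin diagram is a chain of 7 nodes with a double edge at one end; the terminal node there is the unique short simple root (B_7), so the type is B_7 (the algebra so(15)).

type B_7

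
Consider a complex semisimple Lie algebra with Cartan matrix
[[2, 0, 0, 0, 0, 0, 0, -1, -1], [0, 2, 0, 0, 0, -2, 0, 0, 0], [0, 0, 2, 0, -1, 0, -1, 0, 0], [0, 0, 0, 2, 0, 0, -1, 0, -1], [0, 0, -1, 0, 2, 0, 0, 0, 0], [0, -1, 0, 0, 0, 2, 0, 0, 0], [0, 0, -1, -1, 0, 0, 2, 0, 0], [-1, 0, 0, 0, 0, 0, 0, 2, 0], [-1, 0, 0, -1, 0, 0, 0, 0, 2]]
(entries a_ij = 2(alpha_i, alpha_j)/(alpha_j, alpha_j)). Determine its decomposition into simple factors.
A7 + B2

The diagram associated to this matrix has two connected components: the simple roots {alpha_1, alpha_3, alpha_4, alpha_5, alpha_7, alpha_8, alpha_9} form a chain of 7 nodes with single edges (A_7), and {alpha_2, alpha_6} form a chain of 2 nodes with a double edge at one end; the terminal node there is the unique short simple root (B_2). A semisimple Lie algebra decomposes uniquely as the direct sum of simple ideals, one per connected component of its Dynkin diagram, so g ≅ A_7 ⊕ B_2 (dimension 63 + 10 = 73).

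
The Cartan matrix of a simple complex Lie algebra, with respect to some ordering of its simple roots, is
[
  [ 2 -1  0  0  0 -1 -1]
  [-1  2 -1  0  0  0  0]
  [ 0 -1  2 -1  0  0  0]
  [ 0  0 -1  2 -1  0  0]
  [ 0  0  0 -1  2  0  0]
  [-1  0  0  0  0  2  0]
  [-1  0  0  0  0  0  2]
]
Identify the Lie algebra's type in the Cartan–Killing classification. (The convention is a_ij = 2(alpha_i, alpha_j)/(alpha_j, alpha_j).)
D7

The matrix has rank 7 with 2's on the diagonal. Reading the off-diagonal entries as Dynkin edges (a single edge where a_ij = a_ji = -1; a double or triple edge where a_ij * a_ji = 2 or 3), the diagram is a chain of 5 nodes with a fork of two nodes at one end (D_7). One simple-root ordering that puts it in standard form is (alpha_5, alpha_4, alpha_3, alpha_2, alpha_1, alpha_6, alpha_7). So the algebra is type D_7, i.e. so(14).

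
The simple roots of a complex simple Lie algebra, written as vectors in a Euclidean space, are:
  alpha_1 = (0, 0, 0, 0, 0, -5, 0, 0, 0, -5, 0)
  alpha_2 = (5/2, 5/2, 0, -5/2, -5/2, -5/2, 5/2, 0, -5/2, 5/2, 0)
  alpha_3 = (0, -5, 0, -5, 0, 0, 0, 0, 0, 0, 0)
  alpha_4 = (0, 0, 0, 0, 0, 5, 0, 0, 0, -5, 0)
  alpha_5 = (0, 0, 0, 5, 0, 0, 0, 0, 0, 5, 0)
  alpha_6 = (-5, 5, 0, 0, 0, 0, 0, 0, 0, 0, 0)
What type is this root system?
E_6

Compute the Cartan integers a_ij = 2(alpha_i, alpha_j)/(alpha_j, alpha_j); the resulting 6x6 Cartan matrix is
[[2, 0, 0, 0, -1, 0], [0, 2, 0, -1, 0, 0], [0, 0, 2, 0, -1, -1], [0, -1, 0, 2, -1, 0], [-1, 0, -1, -1, 2, 0], [0, 0, -1, 0, 0, 2]].
All simple roots have the same length, so the diagram is simply laced. The associated Dynkin diagram is a chain of 5 nodes with one extra node attached to the third node from one end (E_6), so the type is E_6.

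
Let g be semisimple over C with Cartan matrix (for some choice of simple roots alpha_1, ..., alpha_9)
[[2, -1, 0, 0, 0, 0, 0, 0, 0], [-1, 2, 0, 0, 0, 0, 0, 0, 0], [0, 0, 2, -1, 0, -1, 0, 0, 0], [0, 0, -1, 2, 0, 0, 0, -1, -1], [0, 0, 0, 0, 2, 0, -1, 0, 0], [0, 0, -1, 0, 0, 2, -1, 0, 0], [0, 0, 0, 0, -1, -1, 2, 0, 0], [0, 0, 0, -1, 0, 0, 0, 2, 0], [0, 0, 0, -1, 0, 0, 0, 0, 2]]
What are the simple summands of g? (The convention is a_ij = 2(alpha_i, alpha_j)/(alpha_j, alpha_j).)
The diagram associated to this matrix has two connected components: the simple roots {alpha_1, alpha_2} form a chain of 2 nodes with single edges (A_2), and {alpha_3, alpha_4, alpha_5, alpha_6, alpha_7, alpha_8, alpha_9} form a chain of 5 nodes with a fork of two nodes at one end (D_7). A semisimple Lie algebra decomposes uniquely as the direct sum of simple ideals, one per connected component of its Dynkin diagram, so g ≅ A_2 ⊕ D_7 (dimension 8 + 91 = 99).

A2 ⊕ D7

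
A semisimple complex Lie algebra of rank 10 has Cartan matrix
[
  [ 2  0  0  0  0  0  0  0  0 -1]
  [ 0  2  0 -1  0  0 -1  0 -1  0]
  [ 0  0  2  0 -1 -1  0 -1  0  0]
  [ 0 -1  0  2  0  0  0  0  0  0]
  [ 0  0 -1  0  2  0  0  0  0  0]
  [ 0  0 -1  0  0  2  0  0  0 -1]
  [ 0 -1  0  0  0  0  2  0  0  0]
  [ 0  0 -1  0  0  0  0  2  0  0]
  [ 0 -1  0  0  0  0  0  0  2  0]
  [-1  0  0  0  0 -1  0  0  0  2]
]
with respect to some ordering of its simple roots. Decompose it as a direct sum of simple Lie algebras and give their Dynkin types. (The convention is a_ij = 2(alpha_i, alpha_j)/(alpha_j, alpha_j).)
D4 + D6

The diagram associated to this matrix has two connected components: the simple roots {alpha_2, alpha_4, alpha_7, alpha_9} form a chain of 2 nodes with a fork of two nodes at one end (D_4), and {alpha_1, alpha_3, alpha_5, alpha_6, alpha_8, alpha_10} form a chain of 4 nodes with a fork of two nodes at one end (D_6). A semisimple Lie algebra decomposes uniquely as the direct sum of simple ideals, one per connected component of its Dynkin diagram, so g ≅ D_4 ⊕ D_6 (dimension 28 + 66 = 94).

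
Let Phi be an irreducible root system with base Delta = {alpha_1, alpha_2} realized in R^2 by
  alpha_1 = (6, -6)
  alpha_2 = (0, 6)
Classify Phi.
B_2

Compute the Cartan integers a_ij = 2(alpha_i, alpha_j)/(alpha_j, alpha_j); the resulting 2x2 Cartan matrix is
[[2, -2], [-1, 2]].
The roots have two lengths (squared-length ratio 2:1); the short ones are alpha_{2}. The associated Dynkin diagram is a chain of 2 nodes with a double edge at one end; the terminal node there is the unique short simple root (B_2), so the type is B_2 (the algebra so(5)).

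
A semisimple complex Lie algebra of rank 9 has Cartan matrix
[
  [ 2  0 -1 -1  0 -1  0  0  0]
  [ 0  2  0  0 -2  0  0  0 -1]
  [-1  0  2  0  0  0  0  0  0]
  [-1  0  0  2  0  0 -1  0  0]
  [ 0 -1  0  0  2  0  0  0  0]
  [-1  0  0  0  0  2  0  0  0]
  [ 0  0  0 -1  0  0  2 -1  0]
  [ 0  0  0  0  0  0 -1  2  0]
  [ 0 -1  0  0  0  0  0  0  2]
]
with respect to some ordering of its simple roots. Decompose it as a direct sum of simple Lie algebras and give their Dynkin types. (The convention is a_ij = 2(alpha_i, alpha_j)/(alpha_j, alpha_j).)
type B_3 ⊕ type D_6

The diagram associated to this matrix has two connected components: the simple roots {alpha_2, alpha_5, alpha_9} form a chain of 3 nodes with a double edge at one end; the terminal node there is the unique short simple root (B_3), and {alpha_1, alpha_3, alpha_4, alpha_6, alpha_7, alpha_8} form a chain of 4 nodes with a fork of two nodes at one end (D_6). A semisimple Lie algebra decomposes uniquely as the direct sum of simple ideals, one per connected component of its Dynkin diagram, so g ≅ B_3 ⊕ D_6 (dimension 21 + 66 = 87).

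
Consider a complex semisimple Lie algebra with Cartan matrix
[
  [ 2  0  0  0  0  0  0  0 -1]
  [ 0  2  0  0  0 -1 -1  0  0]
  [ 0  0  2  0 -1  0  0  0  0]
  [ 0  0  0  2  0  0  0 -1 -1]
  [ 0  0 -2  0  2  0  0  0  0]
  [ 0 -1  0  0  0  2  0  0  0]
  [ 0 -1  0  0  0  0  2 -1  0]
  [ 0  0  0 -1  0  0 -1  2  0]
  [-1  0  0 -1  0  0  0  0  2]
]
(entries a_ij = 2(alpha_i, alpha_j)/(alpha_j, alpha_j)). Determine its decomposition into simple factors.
A_7 (sl(8)) + B_2 (so(5))

The diagram associated to this matrix has two connected components: the simple roots {alpha_1, alpha_2, alpha_4, alpha_6, alpha_7, alpha_8, alpha_9} form a chain of 7 nodes with single edges (A_7), and {alpha_3, alpha_5} form a chain of 2 nodes with a double edge at one end; the terminal node there is the unique short simple root (B_2). A semisimple Lie algebra decomposes uniquely as the direct sum of simple ideals, one per connected component of its Dynkin diagram, so g ≅ A_7 ⊕ B_2 (dimension 63 + 10 = 73).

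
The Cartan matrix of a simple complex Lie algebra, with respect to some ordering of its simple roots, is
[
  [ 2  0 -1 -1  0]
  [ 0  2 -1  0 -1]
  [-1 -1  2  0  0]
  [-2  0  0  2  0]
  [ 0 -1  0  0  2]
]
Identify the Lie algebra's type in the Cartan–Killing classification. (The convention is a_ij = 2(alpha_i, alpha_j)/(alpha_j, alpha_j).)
type C_5

The matrix has rank 5 with 2's on the diagonal. Reading the off-diagonal entries as Dynkin edges (a single edge where a_ij = a_ji = -1; a double or triple edge where a_ij * a_ji = 2 or 3), the diagram is a chain of 5 nodes with a double edge at one end; the terminal node there is the unique long simple root (C_5). One simple-root ordering that puts it in standard form is (alpha_5, alpha_2, alpha_3, alpha_1, alpha_4). So the algebra is type C_5, i.e. sp(10).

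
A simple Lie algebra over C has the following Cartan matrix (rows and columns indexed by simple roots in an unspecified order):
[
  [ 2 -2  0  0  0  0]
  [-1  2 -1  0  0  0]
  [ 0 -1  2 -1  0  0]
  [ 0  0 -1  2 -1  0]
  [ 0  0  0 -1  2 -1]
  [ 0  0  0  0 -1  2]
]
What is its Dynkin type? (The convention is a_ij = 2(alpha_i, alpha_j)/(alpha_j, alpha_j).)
C_6

The matrix has rank 6 with 2's on the diagonal. Reading the off-diagonal entries as Dynkin edges (a single edge where a_ij = a_ji = -1; a double or triple edge where a_ij * a_ji = 2 or 3), the diagram is a chain of 6 nodes with a double edge at one end; the terminal node there is the unique long simple root (C_6). One simple-root ordering that puts it in standard form is (alpha_6, alpha_5, alpha_4, alpha_3, alpha_2, alpha_1). So the algebra is type C_6, i.e. sp(12).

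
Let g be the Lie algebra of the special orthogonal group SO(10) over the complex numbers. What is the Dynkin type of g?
type D_5

This is so(10) with 10 even, which has dimension 10(10-1)/2 = 45 and rank 10/2 = 5. In the classification of classical Lie algebras, the orthogonal algebra so(2n) in an even number of variables has type D_n; here n = 5, so the Dynkin diagram is a chain of 3 nodes with a fork of two nodes at one end (D_5). Hence the type is D_5.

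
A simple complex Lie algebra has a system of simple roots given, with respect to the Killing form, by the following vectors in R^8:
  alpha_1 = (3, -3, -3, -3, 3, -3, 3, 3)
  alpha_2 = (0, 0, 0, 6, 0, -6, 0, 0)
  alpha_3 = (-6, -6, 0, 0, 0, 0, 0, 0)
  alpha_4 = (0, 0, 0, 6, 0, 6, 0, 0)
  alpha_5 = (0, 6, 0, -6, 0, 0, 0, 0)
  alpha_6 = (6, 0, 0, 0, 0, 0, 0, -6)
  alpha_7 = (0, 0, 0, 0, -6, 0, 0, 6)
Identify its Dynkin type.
Compute the Cartan integers a_ij = 2(alpha_i, alpha_j)/(alpha_j, alpha_j); the resulting 7x7 Cartan matrix is
[[2, 0, 0, -1, 0, 0, 0], [0, 2, 0, 0, -1, 0, 0], [0, 0, 2, 0, -1, -1, 0], [-1, 0, 0, 2, -1, 0, 0], [0, -1, -1, -1, 2, 0, 0], [0, 0, -1, 0, 0, 2, -1], [0, 0, 0, 0, 0, -1, 2]].
All simple roots have the same length, so the diagram is simply laced. The associated Dynkin diagram is a chain of 6 nodes with one extra node attached to the third node from one end (E_7), so the type is E_7.

type E_7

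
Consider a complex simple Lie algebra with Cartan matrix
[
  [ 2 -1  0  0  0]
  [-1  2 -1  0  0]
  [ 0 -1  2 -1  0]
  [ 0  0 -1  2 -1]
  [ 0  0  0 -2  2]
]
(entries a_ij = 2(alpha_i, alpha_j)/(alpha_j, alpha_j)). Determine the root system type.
type C_5

The matrix has rank 5 with 2's on the diagonal. Reading the off-diagonal entries as Dynkin edges (a single edge where a_ij = a_ji = -1; a double or triple edge where a_ij * a_ji = 2 or 3), the diagram is a chain of 5 nodes with a double edge at one end; the terminal node there is the unique long simple root (C_5). One simple-root ordering that puts it in standard form is (alpha_1, alpha_2, alpha_3, alpha_4, alpha_5). So the algebra is type C_5, i.e. sp(10).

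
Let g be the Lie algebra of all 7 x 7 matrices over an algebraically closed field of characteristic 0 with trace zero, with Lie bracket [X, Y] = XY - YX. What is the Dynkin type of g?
This is sl(7), which has dimension 7^2 - 1 = 48 and rank 7 - 1 = 6 (a Cartan subalgebra is the diagonal traceless matrices). In the classification of classical Lie algebras, the special linear algebra sl(n+1) has type A_n; here n = 6, so the Dynkin diagram is a chain of 6 nodes with single edges (A_6). Hence the type is A_6.

type A_6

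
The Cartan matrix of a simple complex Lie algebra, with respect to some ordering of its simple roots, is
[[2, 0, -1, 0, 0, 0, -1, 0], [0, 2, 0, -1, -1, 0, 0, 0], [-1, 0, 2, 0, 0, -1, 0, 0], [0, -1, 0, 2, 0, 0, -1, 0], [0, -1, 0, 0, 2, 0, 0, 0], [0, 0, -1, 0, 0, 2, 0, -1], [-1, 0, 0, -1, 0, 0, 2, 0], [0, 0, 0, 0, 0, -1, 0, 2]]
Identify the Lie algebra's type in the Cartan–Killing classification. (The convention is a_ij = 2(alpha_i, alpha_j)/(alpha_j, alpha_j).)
The matrix has rank 8 with 2's on the diagonal. Reading the off-diagonal entries as Dynkin edges (a single edge where a_ij = a_ji = -1; a double or triple edge where a_ij * a_ji = 2 or 3), the diagram is a chain of 8 nodes with single edges (A_8). One simple-root ordering that puts it in standard form is (alpha_5, alpha_2, alpha_4, alpha_7, alpha_1, alpha_3, alpha_6, alpha_8). So the algebra is type A_8, i.e. sl(9).

type A_8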